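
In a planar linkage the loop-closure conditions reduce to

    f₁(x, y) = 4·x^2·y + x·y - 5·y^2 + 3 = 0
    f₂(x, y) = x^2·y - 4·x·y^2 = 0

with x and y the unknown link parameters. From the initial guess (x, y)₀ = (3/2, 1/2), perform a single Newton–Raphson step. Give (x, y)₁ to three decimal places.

At (3/2, 1/2): F = (7.000, -0.375).
Jacobian J = [[8·x·y + y, 4·x^2 + x - 10·y], [2·x·y - 4·y^2, x^2 - 8·x·y]].
At the point, J = [[6.500, 5.500], [0.500, -3.750]] (det J = -27.125).
Solving J·Δ = −F gives Δ = (-0.892, -0.219).
Then the next iterate is (x, y)₁ = (0.608, 0.281).

(0.608, 0.281)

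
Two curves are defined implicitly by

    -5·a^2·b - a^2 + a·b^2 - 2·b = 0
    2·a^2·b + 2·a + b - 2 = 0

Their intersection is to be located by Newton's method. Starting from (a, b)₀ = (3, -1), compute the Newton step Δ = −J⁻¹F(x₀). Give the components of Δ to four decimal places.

(-0.2909, 0.6364)

At (3, -1): F = (41.0000, -15.0000).
Jacobian J = [[-10·a·b - 2·a + b^2, -5·a^2 + 2·a·b - 2], [4·a·b + 2, 2·a^2 + 1]].
At the point, J = [[25.0000, -53.0000], [-10.0000, 19.0000]] (det J = -55.0000).
Solving J·Δ = −F gives Δ = (-0.2909, 0.6364).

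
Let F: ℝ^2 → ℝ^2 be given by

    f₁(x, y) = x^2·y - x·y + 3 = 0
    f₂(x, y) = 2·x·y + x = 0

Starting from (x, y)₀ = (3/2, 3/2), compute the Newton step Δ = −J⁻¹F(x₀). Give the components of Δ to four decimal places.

(-1.3125, -0.2500)

At (3/2, 3/2): F = (4.1250, 6.0000).
Jacobian J = [[2·x·y - y, x^2 - x], [2·y + 1, 2·x]].
At the point, J = [[3.0000, 0.7500], [4.0000, 3.0000]] (det J = 6.0000).
Solving J·Δ = −F gives Δ = (-1.3125, -0.2500).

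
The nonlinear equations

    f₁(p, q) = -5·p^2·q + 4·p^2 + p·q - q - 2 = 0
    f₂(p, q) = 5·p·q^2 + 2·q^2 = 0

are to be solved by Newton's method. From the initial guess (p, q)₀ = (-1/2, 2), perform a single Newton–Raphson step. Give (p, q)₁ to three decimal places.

At (-1/2, 2): F = (-6.500, -2.000).
Jacobian J = [[-10·p·q + 8·p + q, -5·p^2 + p - 1], [5·q^2, 10·p·q + 4·q]].
At the point, J = [[8.000, -2.750], [20.000, -2.000]] (det J = 39.000).
Solving J·Δ = −F gives Δ = (-0.192, -2.923).
Then the next iterate is (p, q)₁ = (-0.692, -0.923).

(-0.692, -0.923)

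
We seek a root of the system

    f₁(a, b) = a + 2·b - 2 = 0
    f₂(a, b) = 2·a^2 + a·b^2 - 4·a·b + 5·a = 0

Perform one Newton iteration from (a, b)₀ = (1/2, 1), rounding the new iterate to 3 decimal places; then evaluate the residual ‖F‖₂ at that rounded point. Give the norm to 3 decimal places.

At (1/2, 1): F = (0.500, 1.500).
Jacobian J = [[1, 2], [4·a + b^2 - 4·b + 5, 2·a·b - 4·a]].
At the point, J = [[1.000, 2.000], [4.000, -1.000]] (det J = -9.000).
Solving J·Δ = −F gives Δ = (-0.389, -0.056).
Then the next iterate is (a, b)₁ = (0.111, 0.944).
Re-evaluating at (0.111, 0.944): F = (-0.001, 0.25942), so ‖F‖₂ = 0.259.

0.259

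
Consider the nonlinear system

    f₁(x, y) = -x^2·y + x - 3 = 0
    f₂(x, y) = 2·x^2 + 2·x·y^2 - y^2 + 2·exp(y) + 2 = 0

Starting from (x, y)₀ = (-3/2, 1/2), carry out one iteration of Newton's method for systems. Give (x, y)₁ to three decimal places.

At (-3/2, 1/2): F = (-5.625, 8.79744).
Jacobian J = [[-2·x·y + 1, -x^2], [4·x + 2·y^2, 4·x·y - 2·y + 2·exp(y)]].
At the point, J = [[2.500, -2.250], [-5.500, -0.70256]] (det J = -14.13139).
Solving J·Δ = −F gives Δ = (1.680, -0.633).
Then the next iterate is (x, y)₁ = (0.180, -0.133).

(0.180, -0.133)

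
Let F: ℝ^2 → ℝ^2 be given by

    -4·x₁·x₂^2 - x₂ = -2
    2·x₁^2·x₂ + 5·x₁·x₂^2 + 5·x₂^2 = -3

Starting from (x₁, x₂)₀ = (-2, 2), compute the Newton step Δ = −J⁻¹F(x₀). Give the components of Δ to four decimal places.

(5.1912, 1.6471)

At (-2, 2): F = (32.0000, -1.0000).
Jacobian J = [[-4·x₂^2, -8·x₁·x₂ - 1], [4·x₁·x₂ + 5·x₂^2, 2·x₁^2 + 10·x₁·x₂ + 10·x₂]].
At the point, J = [[-16.0000, 31.0000], [4.0000, -12.0000]] (det J = 68.0000).
Solving J·Δ = −F gives Δ = (5.1912, 1.6471).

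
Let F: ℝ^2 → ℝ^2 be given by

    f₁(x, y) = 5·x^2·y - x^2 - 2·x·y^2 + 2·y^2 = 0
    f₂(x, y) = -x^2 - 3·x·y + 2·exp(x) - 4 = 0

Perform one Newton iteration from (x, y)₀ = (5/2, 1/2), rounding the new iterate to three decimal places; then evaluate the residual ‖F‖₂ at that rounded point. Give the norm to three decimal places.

4.184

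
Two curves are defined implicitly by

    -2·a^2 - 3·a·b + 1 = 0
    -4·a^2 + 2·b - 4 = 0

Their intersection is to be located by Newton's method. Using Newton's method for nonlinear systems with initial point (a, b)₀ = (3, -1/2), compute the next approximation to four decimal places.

At (3, -1/2): F = (-12.5000, -41.0000).
Jacobian J = [[-4·a - 3·b, -3·a], [-8·a, 2]].
At the point, J = [[-10.5000, -9.0000], [-24.0000, 2.0000]] (det J = -237.0000).
Solving J·Δ = −F gives Δ = (-1.6624, 0.5506).
Then the next iterate is (a, b)₁ = (1.3376, 0.0506).

(1.3376, 0.0506)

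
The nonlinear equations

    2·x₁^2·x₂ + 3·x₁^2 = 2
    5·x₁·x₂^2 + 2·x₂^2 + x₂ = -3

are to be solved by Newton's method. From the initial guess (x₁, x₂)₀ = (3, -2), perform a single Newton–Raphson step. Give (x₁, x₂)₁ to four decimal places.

(15.0238, 2.6190)

At (3, -2): F = (-11.0000, 69.0000).
Jacobian J = [[4·x₁·x₂ + 6·x₁, 2·x₁^2], [5·x₂^2, 10·x₁·x₂ + 4·x₂ + 1]].
At the point, J = [[-6.0000, 18.0000], [20.0000, -67.0000]] (det J = 42.0000).
Solving J·Δ = −F gives Δ = (12.0238, 4.6190).
Then the next iterate is (x₁, x₂)₁ = (15.0238, 2.6190).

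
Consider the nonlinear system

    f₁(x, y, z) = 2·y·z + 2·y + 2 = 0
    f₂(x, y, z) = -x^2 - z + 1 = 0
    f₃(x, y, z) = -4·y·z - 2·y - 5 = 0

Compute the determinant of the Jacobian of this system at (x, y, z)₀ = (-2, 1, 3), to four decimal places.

J = [[0, 2·z + 2, 2·y], [-2·x, 0, -1], [0, -4·z - 2, -4·y]].
At the point, J = [[0.0000, 8.0000, 2.0000], [4.0000, 0.0000, -1.0000], [0.0000, -14.0000, -4.0000]].
det J = 16.0000.

16.0000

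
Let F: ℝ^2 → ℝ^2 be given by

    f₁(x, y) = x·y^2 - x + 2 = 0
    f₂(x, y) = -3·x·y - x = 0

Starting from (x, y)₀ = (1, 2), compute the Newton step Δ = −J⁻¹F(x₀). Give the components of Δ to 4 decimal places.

At (1, 2): F = (5.0000, -7.0000).
Jacobian J = [[y^2 - 1, 2·x·y], [-3·y - 1, -3·x]].
At the point, J = [[3.0000, 4.0000], [-7.0000, -3.0000]] (det J = 19.0000).
Solving J·Δ = −F gives Δ = (-0.6842, -0.7368).

(-0.6842, -0.7368)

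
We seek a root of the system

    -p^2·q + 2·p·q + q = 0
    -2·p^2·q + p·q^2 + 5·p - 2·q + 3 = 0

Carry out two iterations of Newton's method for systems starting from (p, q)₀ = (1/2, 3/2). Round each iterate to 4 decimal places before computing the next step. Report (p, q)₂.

(-0.3908, 0.4263)

At (1/2, 3/2): F = (2.6250, 2.8750).
Jacobian J = [[-2·p·q + 2·q, -p^2 + 2·p + 1], [-4·p·q + q^2 + 5, -2·p^2 + 2·p·q - 2]].
At the point, J = [[1.5000, 1.7500], [4.2500, -1.0000]] (det J = -8.9375).
Solving J·Δ = −F gives Δ = (-0.8566, -0.7657).
Then the next iterate is (p, q)₁ = (-0.3566, 0.7343).
Round to (-0.3566, 0.7343) and repeat: F = (0.117221, -0.630630), J = [[1.992303, 0.159636], [6.586602, -2.778030]].
Δ = (-0.0342, -0.3080), so (p, q)₂ = (-0.3908, 0.4263).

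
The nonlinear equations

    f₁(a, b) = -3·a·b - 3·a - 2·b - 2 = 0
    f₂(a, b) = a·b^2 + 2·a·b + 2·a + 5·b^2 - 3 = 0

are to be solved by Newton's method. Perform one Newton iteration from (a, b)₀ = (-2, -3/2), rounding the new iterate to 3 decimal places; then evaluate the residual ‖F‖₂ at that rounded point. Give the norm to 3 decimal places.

0.612

At (-2, -3/2): F = (-2.000, 5.750).
Jacobian J = [[-3·b - 3, -3·a - 2], [b^2 + 2·b + 2, 2·a·b + 2·a + 10·b]].
At the point, J = [[1.500, 4.000], [1.250, -13.000]] (det J = -24.500).
Solving J·Δ = −F gives Δ = (0.122, 0.454).
Then the next iterate is (a, b)₁ = (-1.878, -1.046).
Re-evaluating at (-1.878, -1.046): F = (-0.16716, 0.58861), so ‖F‖₂ = 0.612.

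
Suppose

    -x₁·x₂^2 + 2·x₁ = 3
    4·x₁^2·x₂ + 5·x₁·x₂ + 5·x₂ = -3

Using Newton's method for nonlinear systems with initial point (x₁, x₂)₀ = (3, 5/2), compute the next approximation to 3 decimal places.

(1.513, 1.871)

At (3, 5/2): F = (-15.750, 143.000).
Jacobian J = [[-x₂^2 + 2, -2·x₁·x₂], [8·x₁·x₂ + 5·x₂, 4·x₁^2 + 5·x₁ + 5]].
At the point, J = [[-4.250, -15.000], [72.500, 56.000]] (det J = 849.500).
Solving J·Δ = −F gives Δ = (-1.487, -0.629).
Then the next iterate is (x₁, x₂)₁ = (1.513, 1.871).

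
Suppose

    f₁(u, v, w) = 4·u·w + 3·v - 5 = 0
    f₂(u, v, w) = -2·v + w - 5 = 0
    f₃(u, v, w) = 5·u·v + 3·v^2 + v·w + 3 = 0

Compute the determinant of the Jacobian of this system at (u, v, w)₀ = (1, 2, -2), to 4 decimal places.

262.0000

J = [[4·w, 3, 4·u], [0, -2, 1], [5·v, 5·u + 6·v + w, v]].
At the point, J = [[-8.0000, 3.0000, 4.0000], [0.0000, -2.0000, 1.0000], [10.0000, 15.0000, 2.0000]].
det J = 262.0000.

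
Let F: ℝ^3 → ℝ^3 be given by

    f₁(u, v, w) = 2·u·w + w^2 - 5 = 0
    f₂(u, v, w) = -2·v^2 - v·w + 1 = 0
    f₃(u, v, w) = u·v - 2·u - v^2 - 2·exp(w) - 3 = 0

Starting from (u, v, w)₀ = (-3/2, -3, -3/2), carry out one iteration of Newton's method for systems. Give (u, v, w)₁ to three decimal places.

At (-3/2, -3, -3/2): F = (1.750, -21.500, -4.94626).
Jacobian J = [[2·w, 0, 2·u + 2·w], [0, -4·v - w, -v], [v - 2, u - 2·v, -2·exp(w)]].
At the point, J = [[-3.000, 0.000, -6.000], [0.000, 13.500, 3.000], [-5.000, 4.500, -0.44626]] (det J = -346.42646).
Solving J·Δ = −F gives Δ = (0.421, 1.575, 0.081).
Then the next iterate is (u, v, w)₁ = (-1.079, -1.425, -1.419).

(-1.079, -1.425, -1.419)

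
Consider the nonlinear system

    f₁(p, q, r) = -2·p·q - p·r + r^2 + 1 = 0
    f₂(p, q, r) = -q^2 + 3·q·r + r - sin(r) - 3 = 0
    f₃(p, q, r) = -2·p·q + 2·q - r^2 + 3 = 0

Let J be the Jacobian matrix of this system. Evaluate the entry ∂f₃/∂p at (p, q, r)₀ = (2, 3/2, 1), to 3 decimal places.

∂f₃/∂p = -2·q.
At (2, 3/2, 1) this is -3.000.

-3.000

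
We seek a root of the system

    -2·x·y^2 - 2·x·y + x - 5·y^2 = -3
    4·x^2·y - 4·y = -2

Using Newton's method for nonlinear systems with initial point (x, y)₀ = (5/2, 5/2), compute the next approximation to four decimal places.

At (5/2, 5/2): F = (-69.5000, 54.5000).
Jacobian J = [[-2·y^2 - 2·y + 1, -4·x·y - 2·x - 10·y], [8·x·y, 4·x^2 - 4]].
At the point, J = [[-16.5000, -55.0000], [50.0000, 21.0000]] (det J = 2403.5000).
Solving J·Δ = −F gives Δ = (-0.6399, -1.0717).
Then the next iterate is (x, y)₁ = (1.8601, 1.4283).

(1.8601, 1.4283)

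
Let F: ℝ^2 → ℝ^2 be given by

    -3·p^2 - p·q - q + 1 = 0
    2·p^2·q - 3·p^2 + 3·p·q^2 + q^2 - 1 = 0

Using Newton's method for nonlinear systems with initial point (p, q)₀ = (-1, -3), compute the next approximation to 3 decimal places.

(-0.778, -1.714)

At (-1, -3): F = (-2.000, -28.000).
Jacobian J = [[-6·p - q, -p - 1], [4·p·q - 6·p + 3·q^2, 2·p^2 + 6·p·q + 2·q]].
At the point, J = [[9.000, 0.000], [45.000, 14.000]] (det J = 126.000).
Solving J·Δ = −F gives Δ = (0.222, 1.286).
Then the next iterate is (p, q)₁ = (-0.778, -1.714).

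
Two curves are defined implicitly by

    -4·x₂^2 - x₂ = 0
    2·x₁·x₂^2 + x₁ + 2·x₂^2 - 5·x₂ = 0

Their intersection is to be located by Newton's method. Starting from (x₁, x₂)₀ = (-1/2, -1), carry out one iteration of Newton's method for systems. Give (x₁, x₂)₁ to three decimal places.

At (-1/2, -1): F = (-3.000, 5.500).
Jacobian J = [[0, -8·x₂ - 1], [2·x₂^2 + 1, 4·x₁·x₂ + 4·x₂ - 5]].
At the point, J = [[0.000, 7.000], [3.000, -7.000]] (det J = -21.000).
Solving J·Δ = −F gives Δ = (-0.833, 0.429).
Then the next iterate is (x₁, x₂)₁ = (-1.333, -0.571).

(-1.333, -0.571)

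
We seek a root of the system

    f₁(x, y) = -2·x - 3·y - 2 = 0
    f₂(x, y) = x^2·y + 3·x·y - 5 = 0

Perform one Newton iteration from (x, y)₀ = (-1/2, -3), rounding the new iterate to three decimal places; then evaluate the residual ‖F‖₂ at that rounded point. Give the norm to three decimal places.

At (-1/2, -3): F = (8.000, -1.250).
Jacobian J = [[-2, -3], [2·x·y + 3·y, x^2 + 3·x]].
At the point, J = [[-2.000, -3.000], [-6.000, -1.250]] (det J = -15.500).
Solving J·Δ = −F gives Δ = (-0.887, 3.258).
Then the next iterate is (x, y)₁ = (-1.387, 0.258).
Re-evaluating at (-1.387, 0.258): F = (0.000, -5.57721), so ‖F‖₂ = 5.577.

5.577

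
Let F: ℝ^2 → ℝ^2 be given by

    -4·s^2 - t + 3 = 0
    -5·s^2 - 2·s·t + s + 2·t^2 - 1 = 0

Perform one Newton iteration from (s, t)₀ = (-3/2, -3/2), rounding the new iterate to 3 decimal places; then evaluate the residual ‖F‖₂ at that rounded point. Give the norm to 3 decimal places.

At (-3/2, -3/2): F = (-4.500, -13.750).
Jacobian J = [[-8·s, -1], [-10·s - 2·t + 1, -2·s + 4·t]].
At the point, J = [[12.000, -1.000], [19.000, -3.000]] (det J = -17.000).
Solving J·Δ = −F gives Δ = (-0.015, -4.676).
Then the next iterate is (s, t)₁ = (-1.515, -6.176).
Re-evaluating at (-1.515, -6.176): F = (-0.00490, 43.58155), so ‖F‖₂ = 43.582.

43.582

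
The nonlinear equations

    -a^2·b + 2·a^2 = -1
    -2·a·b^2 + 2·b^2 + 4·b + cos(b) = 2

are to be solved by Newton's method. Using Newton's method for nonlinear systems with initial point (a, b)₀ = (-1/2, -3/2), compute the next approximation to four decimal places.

(0.1054, -2.4753)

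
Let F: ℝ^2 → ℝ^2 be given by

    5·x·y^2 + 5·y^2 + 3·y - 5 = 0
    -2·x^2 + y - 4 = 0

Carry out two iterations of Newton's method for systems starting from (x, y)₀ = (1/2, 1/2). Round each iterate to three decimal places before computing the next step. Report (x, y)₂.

(-0.541, 3.385)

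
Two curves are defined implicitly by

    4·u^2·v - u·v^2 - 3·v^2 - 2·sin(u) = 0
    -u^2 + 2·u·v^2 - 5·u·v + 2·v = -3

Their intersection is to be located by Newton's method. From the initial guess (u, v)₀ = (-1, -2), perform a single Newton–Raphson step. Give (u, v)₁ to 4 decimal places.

(-0.6688, -1.1083)

At (-1, -2): F = (-14.317058, -20.0000).
Jacobian J = [[8·u·v - v^2 - 2·cos(u), 4·u^2 - 2·u·v - 6·v], [-2·u + 2·v^2 - 5·v, 4·u·v - 5·u + 2]].
At the point, J = [[10.919395, 12.0000], [20.0000, 15.0000]] (det J = -76.209069).
Solving J·Δ = −F gives Δ = (0.3312, 0.8917).
Then the next iterate is (u, v)₁ = (-0.6688, -1.1083).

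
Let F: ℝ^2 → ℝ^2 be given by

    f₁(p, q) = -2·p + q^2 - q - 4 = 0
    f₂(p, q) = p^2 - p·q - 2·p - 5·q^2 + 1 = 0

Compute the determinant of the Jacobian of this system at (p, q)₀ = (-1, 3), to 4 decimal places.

J = [[-2, 2·q - 1], [2·p - q - 2, -p - 10·q]].
At the point, J = [[-2.0000, 5.0000], [-7.0000, -29.0000]].
det J = 93.0000.

93.0000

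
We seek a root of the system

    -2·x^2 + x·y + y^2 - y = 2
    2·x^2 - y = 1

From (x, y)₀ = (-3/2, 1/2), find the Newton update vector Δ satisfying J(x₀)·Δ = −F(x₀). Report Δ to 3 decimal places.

(0.774, -1.645)

At (-3/2, 1/2): F = (-7.500, 3.000).
Jacobian J = [[-4·x + y, x + 2·y - 1], [4·x, -1]].
At the point, J = [[6.500, -1.500], [-6.000, -1.000]] (det J = -15.500).
Solving J·Δ = −F gives Δ = (0.774, -1.645).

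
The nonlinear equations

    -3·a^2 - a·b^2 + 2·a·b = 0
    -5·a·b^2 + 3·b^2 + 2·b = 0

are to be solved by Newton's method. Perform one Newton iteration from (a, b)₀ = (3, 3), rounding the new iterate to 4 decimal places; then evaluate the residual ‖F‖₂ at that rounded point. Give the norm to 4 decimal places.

At (3, 3): F = (-36.0000, -102.0000).
Jacobian J = [[-6·a - b^2 + 2·b, -2·a·b + 2·a], [-5·b^2, -10·a·b + 6·b + 2]].
At the point, J = [[-21.0000, -12.0000], [-45.0000, -70.0000]] (det J = 930.0000).
Solving J·Δ = −F gives Δ = (-1.3935, -0.5613).
Then the next iterate is (a, b)₁ = (1.6065, 2.4387).
Re-evaluating at (1.6065, 2.4387): F = (-9.461253, -25.052174), so ‖F‖₂ = 26.7792.

26.7792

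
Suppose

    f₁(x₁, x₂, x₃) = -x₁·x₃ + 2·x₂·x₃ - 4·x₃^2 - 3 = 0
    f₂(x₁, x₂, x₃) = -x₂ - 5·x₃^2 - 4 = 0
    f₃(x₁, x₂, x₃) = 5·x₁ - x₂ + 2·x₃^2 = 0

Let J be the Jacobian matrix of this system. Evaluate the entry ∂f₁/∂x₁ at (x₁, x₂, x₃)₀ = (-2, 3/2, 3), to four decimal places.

∂f₁/∂x₁ = -x₃.
At (-2, 3/2, 3) this is -3.0000.

-3.0000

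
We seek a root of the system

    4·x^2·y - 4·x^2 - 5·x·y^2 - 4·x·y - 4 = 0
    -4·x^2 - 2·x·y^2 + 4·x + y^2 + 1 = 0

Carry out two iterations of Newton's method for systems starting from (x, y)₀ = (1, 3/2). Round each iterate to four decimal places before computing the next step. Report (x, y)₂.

(1.4558, 2.4021)

At (1, 3/2): F = (-19.2500, -1.2500).
Jacobian J = [[8·x·y - 8·x - 5·y^2 - 4·y, 4·x^2 - 10·x·y - 4·x], [-8·x - 2·y^2 + 4, -4·x·y + 2·y]].
At the point, J = [[-13.2500, -15.0000], [-8.5000, -3.0000]] (det J = -87.7500).
Solving J·Δ = −F gives Δ = (0.4444, -1.6759).
Then the next iterate is (x, y)₁ = (1.4444, -0.1759).
Round to (1.4444, -0.1759) and repeat: F = (-13.020255, -1.626006), J = [[-13.038864, 5.108265], [-7.617082, 0.664480]].
Δ = (0.0114, 2.5780), so (x, y)₂ = (1.4558, 2.4021).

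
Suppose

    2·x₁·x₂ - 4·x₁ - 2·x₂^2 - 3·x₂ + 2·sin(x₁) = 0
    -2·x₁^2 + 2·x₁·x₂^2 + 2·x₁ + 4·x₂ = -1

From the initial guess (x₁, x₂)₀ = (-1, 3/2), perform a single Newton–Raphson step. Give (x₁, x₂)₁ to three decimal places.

At (-1, 3/2): F = (-9.68294, -1.500).
Jacobian J = [[2·x₂ + 2·cos(x₁) - 4, 2·x₁ - 4·x₂ - 3], [-4·x₁ + 2·x₂^2 + 2, 4·x₁·x₂ + 4]].
At the point, J = [[0.08060, -11.000], [10.500, -2.000]] (det J = 115.33879).
Solving J·Δ = −F gives Δ = (-0.025, -0.880).
Then the next iterate is (x₁, x₂)₁ = (-1.025, 0.620).

(-1.025, 0.620)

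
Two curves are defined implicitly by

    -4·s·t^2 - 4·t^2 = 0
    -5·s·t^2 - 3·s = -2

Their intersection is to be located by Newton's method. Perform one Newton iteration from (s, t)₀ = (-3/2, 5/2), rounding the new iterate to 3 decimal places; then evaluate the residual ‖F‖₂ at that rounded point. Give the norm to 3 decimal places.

14.691

At (-3/2, 5/2): F = (12.500, 53.375).
Jacobian J = [[-4·t^2, -8·s·t - 8·t], [-5·t^2 - 3, -10·s·t]].
At the point, J = [[-25.000, 10.000], [-34.250, 37.500]] (det J = -595.000).
Solving J·Δ = −F gives Δ = (-0.109, -1.523).
Then the next iterate is (s, t)₁ = (-1.609, 0.977).
Re-evaluating at (-1.609, 0.977): F = (2.32523, 14.50619), so ‖F‖₂ = 14.691.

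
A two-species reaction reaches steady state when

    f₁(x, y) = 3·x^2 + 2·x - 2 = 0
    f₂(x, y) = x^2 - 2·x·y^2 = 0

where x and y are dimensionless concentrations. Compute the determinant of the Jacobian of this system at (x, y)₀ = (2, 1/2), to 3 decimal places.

-56.000

J = [[6·x + 2, 0], [2·x - 2·y^2, -4·x·y]].
At the point, J = [[14.000, 0.000], [3.500, -4.000]].
det J = -56.000.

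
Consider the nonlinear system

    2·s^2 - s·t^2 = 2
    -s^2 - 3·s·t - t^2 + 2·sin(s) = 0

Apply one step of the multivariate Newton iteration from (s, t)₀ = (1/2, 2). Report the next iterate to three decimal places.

At (1/2, 2): F = (-3.500, -6.29115).
Jacobian J = [[4·s - t^2, -2·s·t], [-2·s - 3·t + 2·cos(s), -3·s - 2·t]].
At the point, J = [[-2.000, -2.000], [-5.24483, -5.500]] (det J = 0.51033).
Solving J·Δ = −F gives Δ = (-13.065, 11.315).
Then the next iterate is (s, t)₁ = (-12.565, 13.315).

(-12.565, 13.315)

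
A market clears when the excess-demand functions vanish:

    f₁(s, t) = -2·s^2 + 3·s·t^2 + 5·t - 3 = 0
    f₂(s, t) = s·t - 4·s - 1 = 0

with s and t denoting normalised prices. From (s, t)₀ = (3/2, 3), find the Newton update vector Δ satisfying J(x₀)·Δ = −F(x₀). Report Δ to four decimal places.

(-2.3937, 0.0709)

At (3/2, 3): F = (48.0000, -2.5000).
Jacobian J = [[-4·s + 3·t^2, 6·s·t + 5], [t - 4, s]].
At the point, J = [[21.0000, 32.0000], [-1.0000, 1.5000]] (det J = 63.5000).
Solving J·Δ = −F gives Δ = (-2.3937, 0.0709).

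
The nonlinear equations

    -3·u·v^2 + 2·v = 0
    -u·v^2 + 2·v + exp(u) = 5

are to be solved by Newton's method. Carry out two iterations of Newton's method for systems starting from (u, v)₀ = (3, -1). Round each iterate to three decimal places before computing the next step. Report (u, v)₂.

(1.830, -0.265)

At (3, -1): F = (-11.000, 10.08554).
Jacobian J = [[-3·v^2, -6·u·v + 2], [-v^2 + exp(u), -2·u·v + 2]].
At the point, J = [[-3.000, 20.000], [19.08554, 8.000]] (det J = -405.71074).
Solving J·Δ = −F gives Δ = (-0.714, 0.443).
Then the next iterate is (u, v)₁ = (2.286, -0.557).
Round to (2.286, -0.557) and repeat: F = (-3.24169, 3.01229), J = [[-0.93075, 9.63981], [9.52527, 4.54660]].
Δ = (-0.456, 0.292), so (u, v)₂ = (1.830, -0.265).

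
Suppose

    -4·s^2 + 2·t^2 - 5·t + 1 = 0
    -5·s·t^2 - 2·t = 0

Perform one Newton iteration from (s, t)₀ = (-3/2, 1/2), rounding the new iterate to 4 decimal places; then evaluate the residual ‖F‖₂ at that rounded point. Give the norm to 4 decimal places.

At (-3/2, 1/2): F = (-10.0000, 0.8750).
Jacobian J = [[-8·s, 4·t - 5], [-5·t^2, -10·s·t - 2]].
At the point, J = [[12.0000, -3.0000], [-1.2500, 5.5000]] (det J = 62.2500).
Solving J·Δ = −F gives Δ = (0.8414, 0.0321).
Then the next iterate is (s, t)₁ = (-0.6586, 0.5321).
Re-evaluating at (-0.6586, 0.5321): F = (-2.829255, -0.131852), so ‖F‖₂ = 2.8323.

2.8323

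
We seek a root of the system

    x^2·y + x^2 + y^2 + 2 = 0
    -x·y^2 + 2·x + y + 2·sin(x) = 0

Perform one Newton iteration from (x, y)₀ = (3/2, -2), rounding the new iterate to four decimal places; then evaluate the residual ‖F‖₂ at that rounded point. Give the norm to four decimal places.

1.9655

At (3/2, -2): F = (3.7500, -3.005010).
Jacobian J = [[2·x·y + 2·x, x^2 + 2·y], [-y^2 + 2·cos(x) + 2, -2·x·y + 1]].
At the point, J = [[-3.0000, -1.7500], [-1.858526, 7.0000]] (det J = -24.252420).
Solving J·Δ = −F gives Δ = (0.8655, 0.6591).
Then the next iterate is (x, y)₁ = (2.3655, -1.3409).
Re-evaluating at (2.3655, -1.3409): F = (1.890476, 0.537893), so ‖F‖₂ = 1.9655.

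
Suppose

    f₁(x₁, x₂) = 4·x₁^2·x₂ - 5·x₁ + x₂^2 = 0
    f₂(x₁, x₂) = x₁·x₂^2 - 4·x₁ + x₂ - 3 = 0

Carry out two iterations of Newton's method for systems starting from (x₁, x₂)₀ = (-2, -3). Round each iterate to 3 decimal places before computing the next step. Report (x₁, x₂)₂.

At (-2, -3): F = (-29.000, -16.000).
Jacobian J = [[8·x₁·x₂ - 5, 4·x₁^2 + 2·x₂], [x₂^2 - 4, 2·x₁·x₂ + 1]].
At the point, J = [[43.000, 10.000], [5.000, 13.000]] (det J = 509.000).
Solving J·Δ = −F gives Δ = (0.426, 1.067).
Then the next iterate is (x₁, x₂)₁ = (-1.574, -1.933).
Round to (-1.574, -1.933) and repeat: F = (-7.54936, -4.51823), J = [[19.34034, 6.04390], [-0.26351, 7.08508]].
Δ = (0.189, 0.645), so (x₁, x₂)₂ = (-1.385, -1.288).

(-1.385, -1.288)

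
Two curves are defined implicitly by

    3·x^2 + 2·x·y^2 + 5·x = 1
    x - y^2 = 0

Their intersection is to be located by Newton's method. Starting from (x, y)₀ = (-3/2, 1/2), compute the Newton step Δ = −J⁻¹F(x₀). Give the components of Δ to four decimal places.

(0.4231, -1.3269)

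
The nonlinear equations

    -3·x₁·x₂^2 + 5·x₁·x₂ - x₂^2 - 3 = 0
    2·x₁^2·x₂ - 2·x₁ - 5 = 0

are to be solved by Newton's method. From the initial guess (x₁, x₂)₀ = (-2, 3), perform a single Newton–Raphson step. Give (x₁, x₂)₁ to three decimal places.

(-1.142, 2.915)

At (-2, 3): F = (12.000, 23.000).
Jacobian J = [[-3·x₂^2 + 5·x₂, -6·x₁·x₂ + 5·x₁ - 2·x₂], [4·x₁·x₂ - 2, 2·x₁^2]].
At the point, J = [[-12.000, 20.000], [-26.000, 8.000]] (det J = 424.000).
Solving J·Δ = −F gives Δ = (0.858, -0.085).
Then the next iterate is (x₁, x₂)₁ = (-1.142, 2.915).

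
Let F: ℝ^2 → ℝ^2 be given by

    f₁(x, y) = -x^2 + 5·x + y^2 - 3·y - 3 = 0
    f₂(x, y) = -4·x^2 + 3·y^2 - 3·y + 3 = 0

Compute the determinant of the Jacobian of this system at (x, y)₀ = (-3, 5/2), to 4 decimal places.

84.0000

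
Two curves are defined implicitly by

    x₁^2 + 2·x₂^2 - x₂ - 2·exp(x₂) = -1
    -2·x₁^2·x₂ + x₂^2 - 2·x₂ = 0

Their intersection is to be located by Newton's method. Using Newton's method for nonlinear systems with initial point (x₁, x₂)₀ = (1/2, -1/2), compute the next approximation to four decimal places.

(-3.2729, -1.1494)

At (1/2, -1/2): F = (1.036939, 1.5000).
Jacobian J = [[2·x₁, 4·x₂ - 2·exp(x₂) - 1], [-4·x₁·x₂, -2·x₁^2 + 2·x₂ - 2]].
At the point, J = [[1.0000, -4.213061], [1.0000, -3.5000]] (det J = 0.713061).
Solving J·Δ = −F gives Δ = (-3.7729, -0.6494).
Then the next iterate is (x₁, x₂)₁ = (-3.2729, -1.1494).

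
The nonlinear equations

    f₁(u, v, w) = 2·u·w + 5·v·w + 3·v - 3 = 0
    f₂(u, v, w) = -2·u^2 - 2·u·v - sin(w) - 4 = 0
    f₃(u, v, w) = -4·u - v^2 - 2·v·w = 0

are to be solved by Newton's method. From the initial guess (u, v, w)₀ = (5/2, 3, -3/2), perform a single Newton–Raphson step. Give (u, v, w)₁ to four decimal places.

At (5/2, 3, -3/2): F = (-24.0000, -30.502505, -10.0000).
Jacobian J = [[2·w, 5·w + 3, 2·u + 5·v], [-4·u - 2·v, -2·u, -cos(w)], [-4, -2·v - 2·w, -2·v]].
At the point, J = [[-3.0000, -4.5000, 20.0000], [-16.0000, -5.0000, -0.070737], [-4.0000, -3.0000, -6.0000]] (det J = 901.363365).
Solving J·Δ = −F gives Δ = (-1.0380, -2.7848, 0.4177).
Then the next iterate is (u, v, w)₁ = (1.4620, 0.2152, -1.0823).

(1.4620, 0.2152, -1.0823)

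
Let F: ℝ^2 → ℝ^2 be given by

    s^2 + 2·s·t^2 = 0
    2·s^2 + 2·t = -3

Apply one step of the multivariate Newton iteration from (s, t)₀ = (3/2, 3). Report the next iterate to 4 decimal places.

(-1.2955, 4.6364)

At (3/2, 3): F = (29.2500, 13.5000).
Jacobian J = [[2·s + 2·t^2, 4·s·t], [4·s, 2]].
At the point, J = [[21.0000, 18.0000], [6.0000, 2.0000]] (det J = -66.0000).
Solving J·Δ = −F gives Δ = (-2.7955, 1.6364).
Then the next iterate is (s, t)₁ = (-1.2955, 4.6364).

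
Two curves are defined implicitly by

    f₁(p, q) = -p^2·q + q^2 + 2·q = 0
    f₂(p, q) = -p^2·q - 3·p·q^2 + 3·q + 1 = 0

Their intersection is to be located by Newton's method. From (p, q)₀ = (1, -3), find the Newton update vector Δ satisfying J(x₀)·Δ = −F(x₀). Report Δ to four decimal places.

(2.6667, 4.4000)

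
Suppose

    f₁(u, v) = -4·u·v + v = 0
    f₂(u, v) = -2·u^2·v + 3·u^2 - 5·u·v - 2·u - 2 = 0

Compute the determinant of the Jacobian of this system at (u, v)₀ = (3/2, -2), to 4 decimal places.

49.0000

J = [[-4·v, -4·u + 1], [-4·u·v + 6·u - 5·v - 2, -2·u^2 - 5·u]].
At the point, J = [[8.0000, -5.0000], [29.0000, -12.0000]].
det J = 49.0000.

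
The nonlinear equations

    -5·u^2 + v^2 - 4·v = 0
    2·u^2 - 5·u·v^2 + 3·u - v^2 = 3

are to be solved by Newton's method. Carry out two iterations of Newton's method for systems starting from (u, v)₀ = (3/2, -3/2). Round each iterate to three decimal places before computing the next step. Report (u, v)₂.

At (3/2, -3/2): F = (-3.000, -13.125).
Jacobian J = [[-10·u, 2·v - 4], [4·u - 5·v^2 + 3, -10·u·v - 2·v]].
At the point, J = [[-15.000, -7.000], [-2.250, 25.500]] (det J = -398.250).
Solving J·Δ = −F gives Δ = (-0.423, 0.477).
Then the next iterate is (u, v)₁ = (1.077, -1.023).
Round to (1.077, -1.023) and repeat: F = (-0.66112, -4.13123), J = [[-10.770, -6.046], [2.07536, 13.06371]].
Δ = (-0.262, 0.358), so (u, v)₂ = (0.815, -0.665).

(0.815, -0.665)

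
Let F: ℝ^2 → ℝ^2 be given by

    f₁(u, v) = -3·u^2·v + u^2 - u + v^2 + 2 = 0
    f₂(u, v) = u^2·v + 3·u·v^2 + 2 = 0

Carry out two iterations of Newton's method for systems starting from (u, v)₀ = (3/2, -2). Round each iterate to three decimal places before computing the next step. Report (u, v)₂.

(0.497, -0.533)

At (3/2, -2): F = (20.250, 15.500).
Jacobian J = [[-6·u·v + 2·u - 1, -3·u^2 + 2·v], [2·u·v + 3·v^2, u^2 + 6·u·v]].
At the point, J = [[20.000, -10.750], [6.000, -15.750]] (det J = -250.500).
Solving J·Δ = −F gives Δ = (-0.608, 0.752).
Then the next iterate is (u, v)₁ = (0.892, -1.248).
Round to (0.892, -1.248) and repeat: F = (6.44013, 5.17489), J = [[7.46330, -4.88299], [2.44608, -5.88363]].
Δ = (-0.395, 0.715), so (u, v)₂ = (0.497, -0.533).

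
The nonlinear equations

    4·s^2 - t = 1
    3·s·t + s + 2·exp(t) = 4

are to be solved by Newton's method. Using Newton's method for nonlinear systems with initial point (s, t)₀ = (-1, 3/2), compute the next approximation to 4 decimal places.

(-0.8008, 1.4062)

At (-1, 3/2): F = (1.5000, -0.536622).
Jacobian J = [[8·s, -1], [3·t + 1, 3·s + 2·exp(t)]].
At the point, J = [[-8.0000, -1.0000], [5.5000, 5.963378]] (det J = -42.207025).
Solving J·Δ = −F gives Δ = (0.1992, -0.0938).
Then the next iterate is (s, t)₁ = (-0.8008, 1.4062).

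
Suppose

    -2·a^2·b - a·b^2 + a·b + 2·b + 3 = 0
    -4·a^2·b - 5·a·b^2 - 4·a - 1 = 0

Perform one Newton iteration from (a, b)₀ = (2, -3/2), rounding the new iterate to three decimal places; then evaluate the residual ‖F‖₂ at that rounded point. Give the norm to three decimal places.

5.126

At (2, -3/2): F = (4.500, -7.500).
Jacobian J = [[-4·a·b - b^2 + b, -2·a^2 - 2·a·b + a + 2], [-8·a·b - 5·b^2 - 4, -4·a^2 - 10·a·b]].
At the point, J = [[8.250, 2.000], [8.750, 14.000]] (det J = 98.000).
Solving J·Δ = −F gives Δ = (-0.796, 1.033).
Then the next iterate is (a, b)₁ = (1.204, -0.467).
Re-evaluating at (1.204, -0.467): F = (2.59509, -4.42101), so ‖F‖₂ = 5.126.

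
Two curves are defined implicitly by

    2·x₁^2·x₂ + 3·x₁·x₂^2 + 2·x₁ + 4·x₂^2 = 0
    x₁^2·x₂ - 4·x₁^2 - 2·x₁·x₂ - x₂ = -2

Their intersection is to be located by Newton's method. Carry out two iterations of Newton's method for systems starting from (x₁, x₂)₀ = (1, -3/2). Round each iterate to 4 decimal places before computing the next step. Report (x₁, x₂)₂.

At (1, -3/2): F = (14.7500, 1.0000).
Jacobian J = [[4·x₁·x₂ + 3·x₂^2 + 2, 2·x₁^2 + 6·x₁·x₂ + 8·x₂], [2·x₁·x₂ - 8·x₁ - 2·x₂, x₁^2 - 2·x₁ - 1]].
At the point, J = [[2.7500, -19.0000], [-8.0000, -2.0000]] (det J = -157.5000).
Solving J·Δ = −F gives Δ = (-0.0667, 0.7667).
Then the next iterate is (x₁, x₂)₁ = (0.9333, -0.7333).
Round to (0.9333, -0.7333) and repeat: F = (4.245622, -0.020858), J = [[0.875631, -8.230636], [-7.368578, -1.995551]].
Δ = (-0.1385, 0.5011), so (x₁, x₂)₂ = (0.7948, -0.2322).

(0.7948, -0.2322)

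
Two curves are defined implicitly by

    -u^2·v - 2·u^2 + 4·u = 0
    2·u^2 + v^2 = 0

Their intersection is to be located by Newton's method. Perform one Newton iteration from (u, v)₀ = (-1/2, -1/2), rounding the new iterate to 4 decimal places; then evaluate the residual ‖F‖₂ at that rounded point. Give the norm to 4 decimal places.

0.4802

At (-1/2, -1/2): F = (-2.3750, 0.7500).
Jacobian J = [[-2·u·v - 4·u + 4, -u^2], [4·u, 2·v]].
At the point, J = [[5.5000, -0.2500], [-2.0000, -1.0000]] (det J = -6.0000).
Solving J·Δ = −F gives Δ = (0.4271, -0.1042).
Then the next iterate is (u, v)₁ = (-0.0729, -0.6042).
Re-evaluating at (-0.0729, -0.6042): F = (-0.299018, 0.375686), so ‖F‖₂ = 0.4802.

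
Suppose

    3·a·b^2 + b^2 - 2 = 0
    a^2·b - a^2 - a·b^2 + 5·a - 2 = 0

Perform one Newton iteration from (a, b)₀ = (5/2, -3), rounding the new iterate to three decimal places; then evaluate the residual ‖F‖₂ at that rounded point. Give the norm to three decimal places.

At (5/2, -3): F = (74.500, -37.000).
Jacobian J = [[3·b^2, 6·a·b + 2·b], [2·a·b - 2·a - b^2 + 5, a^2 - 2·a·b]].
At the point, J = [[27.000, -51.000], [-24.000, 21.250]] (det J = -650.250).
Solving J·Δ = −F gives Δ = (-0.467, 1.213).
Then the next iterate is (a, b)₁ = (2.033, -1.787).
Re-evaluating at (2.033, -1.787): F = (20.66973, -9.84604), so ‖F‖₂ = 22.895.

22.895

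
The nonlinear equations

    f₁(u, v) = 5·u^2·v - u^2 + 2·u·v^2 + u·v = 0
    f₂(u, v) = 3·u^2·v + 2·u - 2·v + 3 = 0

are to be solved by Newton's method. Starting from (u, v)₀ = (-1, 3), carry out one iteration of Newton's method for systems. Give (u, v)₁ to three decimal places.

(-0.815, 1.963)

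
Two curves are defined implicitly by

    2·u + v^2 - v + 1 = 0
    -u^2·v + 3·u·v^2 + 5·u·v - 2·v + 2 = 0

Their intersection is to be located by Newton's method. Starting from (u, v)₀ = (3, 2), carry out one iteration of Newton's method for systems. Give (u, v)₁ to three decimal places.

At (3, 2): F = (9.000, 46.000).
Jacobian J = [[2, 2·v - 1], [-2·u·v + 3·v^2 + 5·v, -u^2 + 6·u·v + 5·u - 2]].
At the point, J = [[2.000, 3.000], [10.000, 40.000]] (det J = 50.000).
Solving J·Δ = −F gives Δ = (-4.440, -0.040).
Then the next iterate is (u, v)₁ = (-1.440, 1.960).

(-1.440, 1.960)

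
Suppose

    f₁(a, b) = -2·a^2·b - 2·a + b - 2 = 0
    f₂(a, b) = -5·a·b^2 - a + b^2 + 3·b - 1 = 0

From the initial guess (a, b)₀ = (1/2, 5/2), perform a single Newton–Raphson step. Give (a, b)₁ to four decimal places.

(0.2992, 3.1890)

At (1/2, 5/2): F = (-1.7500, -3.3750).
Jacobian J = [[-4·a·b - 2, -2·a^2 + 1], [-5·b^2 - 1, -10·a·b + 2·b + 3]].
At the point, J = [[-7.0000, 0.5000], [-32.2500, -4.5000]] (det J = 47.6250).
Solving J·Δ = −F gives Δ = (-0.2008, 0.6890).
Then the next iterate is (a, b)₁ = (0.2992, 3.1890).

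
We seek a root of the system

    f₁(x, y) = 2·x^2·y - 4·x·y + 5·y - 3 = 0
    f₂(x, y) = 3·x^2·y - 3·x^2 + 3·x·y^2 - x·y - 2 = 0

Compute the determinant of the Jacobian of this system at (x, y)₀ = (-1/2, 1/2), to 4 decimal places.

J = [[4·x·y - 4·y, 2·x^2 - 4·x + 5], [6·x·y - 6·x + 3·y^2 - y, 3·x^2 + 6·x·y - x]].
At the point, J = [[-3.0000, 7.5000], [1.7500, -0.2500]].
det J = -12.3750.

-12.3750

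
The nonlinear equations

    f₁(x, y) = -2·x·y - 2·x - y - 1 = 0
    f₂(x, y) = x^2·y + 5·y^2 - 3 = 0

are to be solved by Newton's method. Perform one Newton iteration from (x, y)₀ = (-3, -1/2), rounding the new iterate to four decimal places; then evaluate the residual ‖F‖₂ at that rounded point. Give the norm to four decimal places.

1.8108

At (-3, -1/2): F = (2.5000, -6.2500).
Jacobian J = [[-2·y - 2, -2·x - 1], [2·x·y, x^2 + 10·y]].
At the point, J = [[-1.0000, 5.0000], [3.0000, 4.0000]] (det J = -19.0000).
Solving J·Δ = −F gives Δ = (2.1711, -0.0658).
Then the next iterate is (x, y)₁ = (-0.8289, -0.5658).
Re-evaluating at (-0.8289, -0.5658): F = (0.285617, -1.788099), so ‖F‖₂ = 1.8108.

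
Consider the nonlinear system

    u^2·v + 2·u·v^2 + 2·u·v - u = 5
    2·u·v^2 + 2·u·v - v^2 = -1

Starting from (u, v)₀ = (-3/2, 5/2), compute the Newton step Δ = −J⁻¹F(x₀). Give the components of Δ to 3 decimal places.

At (-3/2, 5/2): F = (-24.125, -31.500).
Jacobian J = [[2·u·v + 2·v^2 + 2·v - 1, u^2 + 4·u·v + 2·u], [2·v^2 + 2·v, 4·u·v + 2·u - 2·v]].
At the point, J = [[9.000, -15.750], [17.500, -23.000]] (det J = 68.625).
Solving J·Δ = −F gives Δ = (-0.856, -2.021).

(-0.856, -2.021)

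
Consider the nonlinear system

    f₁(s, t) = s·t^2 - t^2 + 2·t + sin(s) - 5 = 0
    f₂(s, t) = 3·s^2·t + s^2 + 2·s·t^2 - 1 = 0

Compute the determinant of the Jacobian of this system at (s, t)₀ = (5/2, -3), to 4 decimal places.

J = [[t^2 + cos(s), 2·s·t - 2·t + 2], [6·s·t + 2·s + 2·t^2, 3·s^2 + 4·s·t]].
At the point, J = [[8.198856, -7.0000], [-22.0000, -11.2500]].
det J = -246.2371.

-246.2371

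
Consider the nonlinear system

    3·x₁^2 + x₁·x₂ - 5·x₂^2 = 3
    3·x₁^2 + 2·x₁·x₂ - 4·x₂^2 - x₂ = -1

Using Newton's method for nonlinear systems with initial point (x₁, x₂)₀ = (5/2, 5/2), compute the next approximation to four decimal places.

(1.0007, 0.9228)

At (5/2, 5/2): F = (-9.2500, 4.7500).
Jacobian J = [[6·x₁ + x₂, x₁ - 10·x₂], [6·x₁ + 2·x₂, 2·x₁ - 8·x₂ - 1]].
At the point, J = [[17.5000, -22.5000], [20.0000, -16.0000]] (det J = 170.0000).
Solving J·Δ = −F gives Δ = (-1.4993, -1.5772).
Then the next iterate is (x₁, x₂)₁ = (1.0007, 0.9228).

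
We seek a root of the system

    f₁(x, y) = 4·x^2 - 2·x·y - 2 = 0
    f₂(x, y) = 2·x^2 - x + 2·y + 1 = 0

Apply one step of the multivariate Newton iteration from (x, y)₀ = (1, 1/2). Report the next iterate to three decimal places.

(0.600, -0.400)

At (1, 1/2): F = (1.000, 3.000).
Jacobian J = [[8·x - 2·y, -2·x], [4·x - 1, 2]].
At the point, J = [[7.000, -2.000], [3.000, 2.000]] (det J = 20.000).
Solving J·Δ = −F gives Δ = (-0.400, -0.900).
Then the next iterate is (x, y)₁ = (0.600, -0.400).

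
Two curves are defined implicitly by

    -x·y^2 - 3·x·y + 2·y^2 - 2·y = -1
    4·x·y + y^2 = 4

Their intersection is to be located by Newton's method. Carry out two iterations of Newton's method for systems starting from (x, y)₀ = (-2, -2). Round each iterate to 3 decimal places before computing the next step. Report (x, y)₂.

(-1.429, -0.629)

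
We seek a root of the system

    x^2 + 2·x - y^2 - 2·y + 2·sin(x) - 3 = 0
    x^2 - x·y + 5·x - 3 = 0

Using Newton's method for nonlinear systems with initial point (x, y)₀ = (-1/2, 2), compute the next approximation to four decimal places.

(1.8812, 0.9753)

At (-1/2, 2): F = (-12.708851, -4.2500).
Jacobian J = [[2·x + 2·cos(x) + 2, -2·y - 2], [2·x - y + 5, -x]].
At the point, J = [[2.755165, -6.0000], [2.0000, 0.5000]] (det J = 13.377583).
Solving J·Δ = −F gives Δ = (2.3812, -1.0247).
Then the next iterate is (x, y)₁ = (1.8812, 0.9753).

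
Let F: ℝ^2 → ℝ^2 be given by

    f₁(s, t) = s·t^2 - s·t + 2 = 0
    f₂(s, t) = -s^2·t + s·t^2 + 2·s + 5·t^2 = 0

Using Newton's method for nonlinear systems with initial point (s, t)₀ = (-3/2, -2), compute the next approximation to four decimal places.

(-1.5256, -1.0462)

At (-3/2, -2): F = (-7.0000, 15.5000).
Jacobian J = [[t^2 - t, 2·s·t - s], [-2·s·t + t^2 + 2, -s^2 + 2·s·t + 10·t]].
At the point, J = [[6.0000, 7.5000], [0.0000, -16.2500]] (det J = -97.5000).
Solving J·Δ = −F gives Δ = (-0.0256, 0.9538).
Then the next iterate is (s, t)₁ = (-1.5256, -1.0462).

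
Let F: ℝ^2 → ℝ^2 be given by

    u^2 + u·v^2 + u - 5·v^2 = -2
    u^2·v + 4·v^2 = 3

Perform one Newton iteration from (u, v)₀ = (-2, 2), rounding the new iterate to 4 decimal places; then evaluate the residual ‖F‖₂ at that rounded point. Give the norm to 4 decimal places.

At (-2, 2): F = (-24.0000, 21.0000).
Jacobian J = [[2·u + v^2 + 1, 2·u·v - 10·v], [2·u·v, u^2 + 8·v]].
At the point, J = [[1.0000, -28.0000], [-8.0000, 20.0000]] (det J = -204.0000).
Solving J·Δ = −F gives Δ = (0.5294, -0.8382).
Then the next iterate is (u, v)₁ = (-1.4706, 1.1618).
Re-evaluating at (-1.4706, 1.1618): F = (-6.041817, 4.911700), so ‖F‖₂ = 7.7864.

7.7864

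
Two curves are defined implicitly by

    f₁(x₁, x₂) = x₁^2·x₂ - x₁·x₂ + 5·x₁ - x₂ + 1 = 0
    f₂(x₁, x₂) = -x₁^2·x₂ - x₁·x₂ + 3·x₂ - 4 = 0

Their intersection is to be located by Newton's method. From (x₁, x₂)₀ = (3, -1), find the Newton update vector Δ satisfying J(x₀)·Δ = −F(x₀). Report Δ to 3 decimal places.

At (3, -1): F = (11.000, 5.000).
Jacobian J = [[2·x₁·x₂ - x₂ + 5, x₁^2 - x₁ - 1], [-2·x₁·x₂ - x₂, -x₁^2 - x₁ + 3]].
At the point, J = [[0.000, 5.000], [7.000, -9.000]] (det J = -35.000).
Solving J·Δ = −F gives Δ = (-3.543, -2.200).

(-3.543, -2.200)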